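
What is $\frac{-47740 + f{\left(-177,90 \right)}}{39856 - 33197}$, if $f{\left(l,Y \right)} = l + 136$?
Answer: $- \frac{47781}{6659} \approx -7.1754$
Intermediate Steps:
$f{\left(l,Y \right)} = 136 + l$
$\frac{-47740 + f{\left(-177,90 \right)}}{39856 - 33197} = \frac{-47740 + \left(136 - 177\right)}{39856 - 33197} = \frac{-47740 - 41}{6659} = \left(-47781\right) \frac{1}{6659} = - \frac{47781}{6659}$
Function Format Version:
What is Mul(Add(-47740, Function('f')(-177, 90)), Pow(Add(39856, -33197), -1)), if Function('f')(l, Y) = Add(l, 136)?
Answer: Rational(-47781, 6659) ≈ -7.1754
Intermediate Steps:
Function('f')(l, Y) = Add(136, l)
Mul(Add(-47740, Function('f')(-177, 90)), Pow(Add(39856, -33197), -1)) = Mul(Add(-47740, Add(136, -177)), Pow(Add(39856, -33197), -1)) = Mul(Add(-47740, -41), Pow(6659, -1)) = Mul(-47781, Rational(1, 6659)) = Rational(-47781, 6659)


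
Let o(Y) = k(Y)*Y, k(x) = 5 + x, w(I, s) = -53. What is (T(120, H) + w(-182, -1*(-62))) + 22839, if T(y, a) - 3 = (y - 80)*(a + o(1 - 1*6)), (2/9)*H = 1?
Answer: 22969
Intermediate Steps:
H = 9/2 (H = (9/2)*1 = 9/2 ≈ 4.5000)
o(Y) = Y*(5 + Y) (o(Y) = (5 + Y)*Y = Y*(5 + Y))
T(y, a) = 3 + a*(-80 + y) (T(y, a) = 3 + (y - 80)*(a + (1 - 1*6)*(5 + (1 - 1*6))) = 3 + (-80 + y)*(a + (1 - 6)*(5 + (1 - 6))) = 3 + (-80 + y)*(a - 5*(5 - 5)) = 3 + (-80 + y)*(a - 5*0) = 3 + (-80 + y)*(a + 0) = 3 + (-80 + y)*a = 3 + a*(-80 + y))
(T(120, H) + w(-182, -1*(-62))) + 22839 = ((3 - 80*9/2 + (9/2)*120) - 53) + 22839 = ((3 - 360 + 540) - 53) + 22839 = (183 - 53) + 22839 = 130 + 22839 = 22969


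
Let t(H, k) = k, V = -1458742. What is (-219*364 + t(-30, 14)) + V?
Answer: -1538444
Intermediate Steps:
(-219*364 + t(-30, 14)) + V = (-219*364 + 14) - 1458742 = (-79716 + 14) - 1458742 = -79702 - 1458742 = -1538444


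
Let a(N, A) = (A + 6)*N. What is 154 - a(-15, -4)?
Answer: 184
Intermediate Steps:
a(N, A) = N*(6 + A) (a(N, A) = (6 + A)*N = N*(6 + A))
154 - a(-15, -4) = 154 - (-15)*(6 - 4) = 154 - (-15)*2 = 154 - 1*(-30) = 154 + 30 = 184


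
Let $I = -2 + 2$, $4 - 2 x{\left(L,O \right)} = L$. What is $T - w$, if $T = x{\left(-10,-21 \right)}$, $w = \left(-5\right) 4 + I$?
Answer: $27$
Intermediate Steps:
$x{\left(L,O \right)} = 2 - \frac{L}{2}$
$I = 0$
$w = -20$ ($w = \left(-5\right) 4 + 0 = -20 + 0 = -20$)
$T = 7$ ($T = 2 - -5 = 2 + 5 = 7$)
$T - w = 7 - -20 = 7 + 20 = 27$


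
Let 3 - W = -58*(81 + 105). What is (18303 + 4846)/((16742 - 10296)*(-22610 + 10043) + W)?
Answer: -23149/80996091 ≈ -0.00028580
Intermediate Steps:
W = 10791 (W = 3 - (-58)*(81 + 105) = 3 - (-58)*186 = 3 - 1*(-10788) = 3 + 10788 = 10791)
(18303 + 4846)/((16742 - 10296)*(-22610 + 10043) + W) = (18303 + 4846)/((16742 - 10296)*(-22610 + 10043) + 10791) = 23149/(6446*(-12567) + 10791) = 23149/(-81006882 + 10791) = 23149/(-80996091) = 23149*(-1/80996091) = -23149/80996091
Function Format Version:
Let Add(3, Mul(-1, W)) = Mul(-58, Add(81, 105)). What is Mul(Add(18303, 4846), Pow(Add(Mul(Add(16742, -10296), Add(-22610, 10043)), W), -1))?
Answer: Rational(-23149, 80996091) ≈ -0.00028580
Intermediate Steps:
W = 10791 (W = Add(3, Mul(-1, Mul(-58, Add(81, 105)))) = Add(3, Mul(-1, Mul(-58, 186))) = Add(3, Mul(-1, -10788)) = Add(3, 10788) = 10791)
Mul(Add(18303, 4846), Pow(Add(Mul(Add(16742, -10296), Add(-22610, 10043)), W), -1)) = Mul(Add(18303, 4846), Pow(Add(Mul(Add(16742, -10296), Add(-22610, 10043)), 10791), -1)) = Mul(23149, Pow(Add(Mul(6446, -12567), 10791), -1)) = Mul(23149, Pow(Add(-81006882, 10791), -1)) = Mul(23149, Pow(-80996091, -1)) = Mul(23149, Rational(-1, 80996091)) = Rational(-23149, 80996091)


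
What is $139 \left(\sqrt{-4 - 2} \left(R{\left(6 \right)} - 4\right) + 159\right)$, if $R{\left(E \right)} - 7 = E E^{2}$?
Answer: $22101 + 30441 i \sqrt{6} \approx 22101.0 + 74565.0 i$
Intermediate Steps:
$R{\left(E \right)} = 7 + E^{3}$ ($R{\left(E \right)} = 7 + E E^{2} = 7 + E^{3}$)
$139 \left(\sqrt{-4 - 2} \left(R{\left(6 \right)} - 4\right) + 159\right) = 139 \left(\sqrt{-4 - 2} \left(\left(7 + 6^{3}\right) - 4\right) + 159\right) = 139 \left(\sqrt{-6} \left(\left(7 + 216\right) - 4\right) + 159\right) = 139 \left(i \sqrt{6} \left(223 - 4\right) + 159\right) = 139 \left(i \sqrt{6} \cdot 219 + 159\right) = 139 \left(219 i \sqrt{6} + 159\right) = 139 \left(159 + 219 i \sqrt{6}\right) = 22101 + 30441 i \sqrt{6}$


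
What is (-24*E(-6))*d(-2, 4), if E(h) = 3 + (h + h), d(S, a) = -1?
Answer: -216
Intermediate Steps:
E(h) = 3 + 2*h
(-24*E(-6))*d(-2, 4) = -24*(3 + 2*(-6))*(-1) = -24*(3 - 12)*(-1) = -24*(-9)*(-1) = 216*(-1) = -216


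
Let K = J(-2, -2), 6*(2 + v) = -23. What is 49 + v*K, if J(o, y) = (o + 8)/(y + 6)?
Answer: 161/4 ≈ 40.250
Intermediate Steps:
v = -35/6 (v = -2 + (1/6)*(-23) = -2 - 23/6 = -35/6 ≈ -5.8333)
J(o, y) = (8 + o)/(6 + y)
K = 3/2 (K = (8 - 2)/(6 - 2) = 6/4 = (1/4)*6 = 3/2 ≈ 1.5000)
49 + v*K = 49 - 35/6*3/2 = 49 - 35/4 = 161/4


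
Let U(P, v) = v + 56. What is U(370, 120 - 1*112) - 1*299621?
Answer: -299557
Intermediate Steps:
U(P, v) = 56 + v
U(370, 120 - 1*112) - 1*299621 = (56 + (120 - 1*112)) - 1*299621 = (56 + (120 - 112)) - 299621 = (56 + 8) - 299621 = 64 - 299621 = -299557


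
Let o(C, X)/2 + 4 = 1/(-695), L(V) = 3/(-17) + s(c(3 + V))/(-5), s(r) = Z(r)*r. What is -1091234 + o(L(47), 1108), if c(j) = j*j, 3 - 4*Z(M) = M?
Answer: -758413192/695 ≈ -1.0912e+6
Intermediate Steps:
Z(M) = 3/4 - M/4
c(j) = j**2
s(r) = r*(3/4 - r/4) (s(r) = (3/4 - r/4)*r = r*(3/4 - r/4))
L(V) = -3/17 - (3 + V)**2*(3 - (3 + V)**2)/20 (L(V) = 3/(-17) + ((3 + V)**2*(3 - (3 + V)**2)/4)/(-5) = 3*(-1/17) + ((3 + V)**2*(3 - (3 + V)**2)/4)*(-1/5) = -3/17 - (3 + V)**2*(3 - (3 + V)**2)/20)
o(C, X) = -5562/695 (o(C, X) = -8 + 2/(-695) = -8 + 2*(-1/695) = -8 - 2/695 = -5562/695)
-1091234 + o(L(47), 1108) = -1091234 - 5562/695 = -758413192/695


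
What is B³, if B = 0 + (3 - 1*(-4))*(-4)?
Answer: -21952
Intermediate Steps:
B = -28 (B = 0 + (3 + 4)*(-4) = 0 + 7*(-4) = 0 - 28 = -28)
B³ = (-28)³ = -21952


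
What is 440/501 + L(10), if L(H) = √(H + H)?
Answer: 440/501 + 2*√5 ≈ 5.3504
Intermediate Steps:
L(H) = √2*√H (L(H) = √(2*H) = √2*√H)
440/501 + L(10) = 440/501 + √2*√10 = 440*(1/501) + 2*√5 = 440/501 + 2*√5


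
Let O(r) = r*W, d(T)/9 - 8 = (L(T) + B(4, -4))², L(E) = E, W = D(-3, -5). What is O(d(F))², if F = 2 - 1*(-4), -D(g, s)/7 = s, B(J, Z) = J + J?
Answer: 4129347600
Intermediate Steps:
B(J, Z) = 2*J
D(g, s) = -7*s
F = 6 (F = 2 + 4 = 6)
W = 35 (W = -7*(-5) = 35)
d(T) = 72 + 9*(8 + T)² (d(T) = 72 + 9*(T + 2*4)² = 72 + 9*(T + 8)² = 72 + 9*(8 + T)²)
O(r) = 35*r (O(r) = r*35 = 35*r)
O(d(F))² = (35*(72 + 9*(8 + 6)²))² = (35*(72 + 9*14²))² = (35*(72 + 9*196))² = (35*(72 + 1764))² = (35*1836)² = 64260² = 4129347600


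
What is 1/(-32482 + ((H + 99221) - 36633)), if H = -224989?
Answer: -1/194883 ≈ -5.1313e-6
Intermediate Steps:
1/(-32482 + ((H + 99221) - 36633)) = 1/(-32482 + ((-224989 + 99221) - 36633)) = 1/(-32482 + (-125768 - 36633)) = 1/(-32482 - 162401) = 1/(-194883) = -1/194883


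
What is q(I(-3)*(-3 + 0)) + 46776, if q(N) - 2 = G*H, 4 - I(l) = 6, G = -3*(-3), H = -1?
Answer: 46769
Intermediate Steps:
G = 9
I(l) = -2 (I(l) = 4 - 1*6 = 4 - 6 = -2)
q(N) = -7 (q(N) = 2 + 9*(-1) = 2 - 9 = -7)
q(I(-3)*(-3 + 0)) + 46776 = -7 + 46776 = 46769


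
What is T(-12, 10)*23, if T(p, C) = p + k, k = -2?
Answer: -322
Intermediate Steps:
T(p, C) = -2 + p (T(p, C) = p - 2 = -2 + p)
T(-12, 10)*23 = (-2 - 12)*23 = -14*23 = -322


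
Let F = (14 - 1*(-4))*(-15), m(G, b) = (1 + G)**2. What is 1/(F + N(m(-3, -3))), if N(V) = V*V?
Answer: -1/254 ≈ -0.0039370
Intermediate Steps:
N(V) = V**2
F = -270 (F = (14 + 4)*(-15) = 18*(-15) = -270)
1/(F + N(m(-3, -3))) = 1/(-270 + ((1 - 3)**2)**2) = 1/(-270 + ((-2)**2)**2) = 1/(-270 + 4**2) = 1/(-270 + 16) = 1/(-254) = -1/254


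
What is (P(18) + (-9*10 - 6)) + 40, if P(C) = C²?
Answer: 268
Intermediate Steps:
(P(18) + (-9*10 - 6)) + 40 = (18² + (-9*10 - 6)) + 40 = (324 + (-90 - 6)) + 40 = (324 - 96) + 40 = 228 + 40 = 268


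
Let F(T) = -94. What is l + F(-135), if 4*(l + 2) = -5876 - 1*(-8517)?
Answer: 2257/4 ≈ 564.25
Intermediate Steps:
l = 2633/4 (l = -2 + (-5876 - 1*(-8517))/4 = -2 + (-5876 + 8517)/4 = -2 + (¼)*2641 = -2 + 2641/4 = 2633/4 ≈ 658.25)
l + F(-135) = 2633/4 - 94 = 2257/4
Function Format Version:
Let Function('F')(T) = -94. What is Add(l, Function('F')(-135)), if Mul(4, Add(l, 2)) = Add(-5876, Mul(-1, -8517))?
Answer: Rational(2257, 4) ≈ 564.25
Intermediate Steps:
l = Rational(2633, 4) (l = Add(-2, Mul(Rational(1, 4), Add(-5876, Mul(-1, -8517)))) = Add(-2, Mul(Rational(1, 4), Add(-5876, 8517))) = Add(-2, Mul(Rational(1, 4), 2641)) = Add(-2, Rational(2641, 4)) = Rational(2633, 4) ≈ 658.25)
Add(l, Function('F')(-135)) = Add(Rational(2633, 4), -94) = Rational(2257, 4)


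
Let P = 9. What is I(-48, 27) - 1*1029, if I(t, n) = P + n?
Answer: -993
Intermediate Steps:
I(t, n) = 9 + n
I(-48, 27) - 1*1029 = (9 + 27) - 1*1029 = 36 - 1029 = -993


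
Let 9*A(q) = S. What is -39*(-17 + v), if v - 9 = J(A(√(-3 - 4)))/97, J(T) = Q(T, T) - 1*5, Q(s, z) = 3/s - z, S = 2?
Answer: 179647/582 ≈ 308.67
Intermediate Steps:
Q(s, z) = -z + 3/s
A(q) = 2/9 (A(q) = (⅑)*2 = 2/9)
J(T) = -5 - T + 3/T (J(T) = (-T + 3/T) - 1*5 = (-T + 3/T) - 5 = -5 - T + 3/T)
v = 15863/1746 (v = 9 + (-5 - 1*2/9 + 3/(2/9))/97 = 9 + (-5 - 2/9 + 3*(9/2))*(1/97) = 9 + (-5 - 2/9 + 27/2)*(1/97) = 9 + (149/18)*(1/97) = 9 + 149/1746 = 15863/1746 ≈ 9.0853)
-39*(-17 + v) = -39*(-17 + 15863/1746) = -39*(-13819/1746) = 179647/582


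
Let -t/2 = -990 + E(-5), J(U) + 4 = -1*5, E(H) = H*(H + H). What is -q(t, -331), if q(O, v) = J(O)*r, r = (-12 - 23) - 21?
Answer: -504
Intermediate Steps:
E(H) = 2*H**2 (E(H) = H*(2*H) = 2*H**2)
r = -56 (r = -35 - 21 = -56)
J(U) = -9 (J(U) = -4 - 1*5 = -4 - 5 = -9)
t = 1880 (t = -2*(-990 + 2*(-5)**2) = -2*(-990 + 2*25) = -2*(-990 + 50) = -2*(-940) = 1880)
q(O, v) = 504 (q(O, v) = -9*(-56) = 504)
-q(t, -331) = -1*504 = -504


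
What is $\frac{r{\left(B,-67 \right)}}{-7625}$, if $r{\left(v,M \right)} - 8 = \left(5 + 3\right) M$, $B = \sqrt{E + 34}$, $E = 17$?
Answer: $\frac{528}{7625} \approx 0.069246$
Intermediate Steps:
$B = \sqrt{51}$ ($B = \sqrt{17 + 34} = \sqrt{51} \approx 7.1414$)
$r{\left(v,M \right)} = 8 + 8 M$ ($r{\left(v,M \right)} = 8 + \left(5 + 3\right) M = 8 + 8 M$)
$\frac{r{\left(B,-67 \right)}}{-7625} = \frac{8 + 8 \left(-67\right)}{-7625} = \left(8 - 536\right) \left(- \frac{1}{7625}\right) = \left(-528\right) \left(- \frac{1}{7625}\right) = \frac{528}{7625}$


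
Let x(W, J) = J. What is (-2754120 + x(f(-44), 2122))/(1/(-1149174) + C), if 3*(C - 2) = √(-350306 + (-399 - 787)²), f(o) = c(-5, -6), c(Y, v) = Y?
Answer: 7268578811119025244/154987773816547151 - 1211430328940595816*√1056290/154987773816547151 ≈ -7986.4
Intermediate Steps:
f(o) = -5
C = 2 + √1056290/3 (C = 2 + √(-350306 + (-399 - 787)²)/3 = 2 + √(-350306 + (-1186)²)/3 = 2 + √(-350306 + 1406596)/3 = 2 + √1056290/3 ≈ 344.59)
(-2754120 + x(f(-44), 2122))/(1/(-1149174) + C) = (-2754120 + 2122)/(1/(-1149174) + (2 + √1056290/3)) = -2751998/(-1/1149174 + (2 + √1056290/3)) = -2751998/(2298347/1149174 + √1056290/3)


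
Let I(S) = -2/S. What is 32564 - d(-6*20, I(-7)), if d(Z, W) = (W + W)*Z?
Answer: 228428/7 ≈ 32633.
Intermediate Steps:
d(Z, W) = 2*W*Z (d(Z, W) = (2*W)*Z = 2*W*Z)
32564 - d(-6*20, I(-7)) = 32564 - 2*(-2/(-7))*(-6*20) = 32564 - 2*(-2*(-⅐))*(-120) = 32564 - 2*2*(-120)/7 = 32564 - 1*(-480/7) = 32564 + 480/7 = 228428/7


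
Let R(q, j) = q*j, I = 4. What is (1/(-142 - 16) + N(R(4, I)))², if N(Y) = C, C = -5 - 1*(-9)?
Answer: 398161/24964 ≈ 15.949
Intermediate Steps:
R(q, j) = j*q
C = 4 (C = -5 + 9 = 4)
N(Y) = 4
(1/(-142 - 16) + N(R(4, I)))² = (1/(-142 - 16) + 4)² = (1/(-158) + 4)² = (-1/158 + 4)² = (631/158)² = 398161/24964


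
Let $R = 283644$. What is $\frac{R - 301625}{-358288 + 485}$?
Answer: $\frac{17981}{357803} \approx 0.050254$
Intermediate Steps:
$\frac{R - 301625}{-358288 + 485} = \frac{283644 - 301625}{-358288 + 485} = - \frac{17981}{-357803} = \left(-17981\right) \left(- \frac{1}{357803}\right) = \frac{17981}{357803}$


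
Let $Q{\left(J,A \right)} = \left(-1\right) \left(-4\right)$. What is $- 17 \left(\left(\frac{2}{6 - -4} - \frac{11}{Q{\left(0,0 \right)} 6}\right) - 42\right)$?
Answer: $\frac{86207}{120} \approx 718.39$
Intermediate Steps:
$Q{\left(J,A \right)} = 4$
$- 17 \left(\left(\frac{2}{6 - -4} - \frac{11}{Q{\left(0,0 \right)} 6}\right) - 42\right) = - 17 \left(\left(\frac{2}{6 - -4} - \frac{11}{4 \cdot 6}\right) - 42\right) = - 17 \left(\left(\frac{2}{6 + 4} - \frac{11}{24}\right) - 42\right) = - 17 \left(\left(\frac{2}{10} - \frac{11}{24}\right) - 42\right) = - 17 \left(\left(2 \cdot \frac{1}{10} - \frac{11}{24}\right) - 42\right) = - 17 \left(\left(\frac{1}{5} - \frac{11}{24}\right) - 42\right) = - 17 \left(- \frac{31}{120} - 42\right) = \left(-17\right) \left(- \frac{5071}{120}\right) = \frac{86207}{120}$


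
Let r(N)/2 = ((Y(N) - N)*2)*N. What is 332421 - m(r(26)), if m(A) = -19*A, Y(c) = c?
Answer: 332421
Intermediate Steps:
r(N) = 0 (r(N) = 2*(((N - N)*2)*N) = 2*((0*2)*N) = 2*(0*N) = 2*0 = 0)
332421 - m(r(26)) = 332421 - (-19)*0 = 332421 - 1*0 = 332421 + 0 = 332421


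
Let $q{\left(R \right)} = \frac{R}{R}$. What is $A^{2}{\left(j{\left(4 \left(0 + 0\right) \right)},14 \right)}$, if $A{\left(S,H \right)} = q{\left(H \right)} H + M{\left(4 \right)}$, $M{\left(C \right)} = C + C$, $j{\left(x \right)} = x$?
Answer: $484$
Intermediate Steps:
$q{\left(R \right)} = 1$
$M{\left(C \right)} = 2 C$
$A{\left(S,H \right)} = 8 + H$ ($A{\left(S,H \right)} = 1 H + 2 \cdot 4 = H + 8 = 8 + H$)
$A^{2}{\left(j{\left(4 \left(0 + 0\right) \right)},14 \right)} = \left(8 + 14\right)^{2} = 22^{2} = 484$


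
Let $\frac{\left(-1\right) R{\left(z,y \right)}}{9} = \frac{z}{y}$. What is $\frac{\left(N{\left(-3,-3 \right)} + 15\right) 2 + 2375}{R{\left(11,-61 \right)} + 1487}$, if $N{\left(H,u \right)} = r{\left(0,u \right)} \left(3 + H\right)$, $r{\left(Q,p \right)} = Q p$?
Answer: $\frac{146705}{90806} \approx 1.6156$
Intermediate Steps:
$R{\left(z,y \right)} = - \frac{9 z}{y}$ ($R{\left(z,y \right)} = - 9 \frac{z}{y} = - \frac{9 z}{y}$)
$N{\left(H,u \right)} = 0$ ($N{\left(H,u \right)} = 0 u \left(3 + H\right) = 0 \left(3 + H\right) = 0$)
$\frac{\left(N{\left(-3,-3 \right)} + 15\right) 2 + 2375}{R{\left(11,-61 \right)} + 1487} = \frac{\left(0 + 15\right) 2 + 2375}{\left(-9\right) 11 \frac{1}{-61} + 1487} = \frac{15 \cdot 2 + 2375}{\left(-9\right) 11 \left(- \frac{1}{61}\right) + 1487} = \frac{30 + 2375}{\frac{99}{61} + 1487} = \frac{2405}{\frac{90806}{61}} = 2405 \cdot \frac{61}{90806} = \frac{146705}{90806}$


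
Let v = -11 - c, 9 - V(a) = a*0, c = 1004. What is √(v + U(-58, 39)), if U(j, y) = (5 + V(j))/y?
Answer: I*√1543269/39 ≈ 31.853*I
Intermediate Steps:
V(a) = 9 (V(a) = 9 - a*0 = 9 - 1*0 = 9 + 0 = 9)
U(j, y) = 14/y (U(j, y) = (5 + 9)/y = 14/y)
v = -1015 (v = -11 - 1*1004 = -11 - 1004 = -1015)
√(v + U(-58, 39)) = √(-1015 + 14/39) = √(-39571/39) = I*√1543269/39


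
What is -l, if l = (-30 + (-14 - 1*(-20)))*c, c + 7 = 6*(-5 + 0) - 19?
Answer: -1344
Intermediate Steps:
c = -56 (c = -7 + (6*(-5 + 0) - 19) = -7 + (6*(-5) - 19) = -7 + (-30 - 19) = -7 - 49 = -56)
l = 1344 (l = (-30 + (-14 - 1*(-20)))*(-56) = (-30 + (-14 + 20))*(-56) = (-30 + 6)*(-56) = -24*(-56) = 1344)
-l = -1*1344 = -1344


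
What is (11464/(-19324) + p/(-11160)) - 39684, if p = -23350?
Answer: -213944076935/5391396 ≈ -39683.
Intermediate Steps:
(11464/(-19324) + p/(-11160)) - 39684 = (11464/(-19324) - 23350/(-11160)) - 39684 = (11464*(-1/19324) - 23350*(-1/11160)) - 39684 = (-2866/4831 + 2335/1116) - 39684 = 8081929/5391396 - 39684 = -213944076935/5391396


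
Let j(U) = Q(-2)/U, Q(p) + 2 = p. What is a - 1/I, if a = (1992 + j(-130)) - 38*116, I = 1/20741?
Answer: -1505203/65 ≈ -23157.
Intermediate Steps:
Q(p) = -2 + p
I = 1/20741 ≈ 4.8214e-5
j(U) = -4/U (j(U) = (-2 - 2)/U = -4/U)
a = -157038/65 (a = (1992 - 4/(-130)) - 38*116 = (1992 - 4*(-1/130)) - 4408 = (1992 + 2/65) - 4408 = 129482/65 - 4408 = -157038/65 ≈ -2416.0)
a - 1/I = -157038/65 - 1/1/20741 = -157038/65 - 1*20741 = -157038/65 - 20741 = -1505203/65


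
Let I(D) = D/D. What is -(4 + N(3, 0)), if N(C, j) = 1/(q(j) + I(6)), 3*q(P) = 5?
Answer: -35/8 ≈ -4.3750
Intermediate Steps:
I(D) = 1
q(P) = 5/3 (q(P) = (⅓)*5 = 5/3)
N(C, j) = 3/8 (N(C, j) = 1/(5/3 + 1) = 1/(8/3) = 3/8)
-(4 + N(3, 0)) = -(4 + 3/8) = -1*35/8 = -35/8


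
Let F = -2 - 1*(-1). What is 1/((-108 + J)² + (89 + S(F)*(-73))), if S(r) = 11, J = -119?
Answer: 1/50815 ≈ 1.9679e-5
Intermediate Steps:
F = -1 (F = -2 + 1 = -1)
1/((-108 + J)² + (89 + S(F)*(-73))) = 1/((-108 - 119)² + (89 + 11*(-73))) = 1/((-227)² + (89 - 803)) = 1/(51529 - 714) = 1/50815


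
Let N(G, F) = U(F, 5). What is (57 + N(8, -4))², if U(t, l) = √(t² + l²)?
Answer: (57 + √41)² ≈ 4020.0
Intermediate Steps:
U(t, l) = √(l² + t²)
N(G, F) = √(25 + F²) (N(G, F) = √(5² + F²) = √(25 + F²))
(57 + N(8, -4))² = (57 + √(25 + (-4)²))² = (57 + √(25 + 16))² = (57 + √41)²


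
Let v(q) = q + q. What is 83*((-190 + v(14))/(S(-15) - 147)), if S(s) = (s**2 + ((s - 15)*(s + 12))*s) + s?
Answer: 1494/143 ≈ 10.448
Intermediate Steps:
v(q) = 2*q
S(s) = s + s**2 + s*(-15 + s)*(12 + s) (S(s) = (s**2 + ((-15 + s)*(12 + s))*s) + s = (s**2 + s*(-15 + s)*(12 + s)) + s = s + s**2 + s*(-15 + s)*(12 + s))
83*((-190 + v(14))/(S(-15) - 147)) = 83*((-190 + 2*14)/(-15*(-179 + (-15)**2 - 2*(-15)) - 147)) = 83*((-190 + 28)/(-15*(-179 + 225 + 30) - 147)) = 83*(-162/(-15*76 - 147)) = 83*(-162/(-1140 - 147)) = 83*(-162/(-1287)) = 83*(-162*(-1/1287)) = 83*(18/143) = 1494/143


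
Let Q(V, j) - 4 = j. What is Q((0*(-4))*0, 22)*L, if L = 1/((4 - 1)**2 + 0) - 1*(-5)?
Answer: 1196/9 ≈ 132.89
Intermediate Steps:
Q(V, j) = 4 + j
L = 46/9 (L = 1/(3**2 + 0) + 5 = 1/(9 + 0) + 5 = 1/9 + 5 = 46/9 ≈ 5.1111)
Q((0*(-4))*0, 22)*L = (4 + 22)*(46/9) = 26*(46/9) = 1196/9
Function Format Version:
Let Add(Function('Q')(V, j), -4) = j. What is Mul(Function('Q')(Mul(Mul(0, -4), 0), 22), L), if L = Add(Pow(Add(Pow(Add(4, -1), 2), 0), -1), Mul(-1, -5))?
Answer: Rational(1196, 9) ≈ 132.89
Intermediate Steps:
Function('Q')(V, j) = Add(4, j)
L = Rational(46, 9) (L = Add(Pow(Add(Pow(3, 2), 0), -1), 5) = Add(Pow(Add(9, 0), -1), 5) = Add(Pow(9, -1), 5) = Add(Rational(1, 9), 5) = Rational(46, 9) ≈ 5.1111)
Mul(Function('Q')(Mul(Mul(0, -4), 0), 22), L) = Mul(Add(4, 22), Rational(46, 9)) = Mul(26, Rational(46, 9)) = Rational(1196, 9)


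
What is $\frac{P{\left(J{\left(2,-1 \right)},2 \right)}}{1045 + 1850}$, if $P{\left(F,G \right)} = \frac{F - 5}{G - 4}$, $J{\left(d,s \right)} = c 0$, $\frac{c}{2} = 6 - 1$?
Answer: $\frac{1}{1158} \approx 0.00086356$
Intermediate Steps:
$c = 10$ ($c = 2 \left(6 - 1\right) = 2 \cdot 5 = 10$)
$J{\left(d,s \right)} = 0$ ($J{\left(d,s \right)} = 10 \cdot 0 = 0$)
$P{\left(F,G \right)} = \frac{-5 + F}{-4 + G}$
$\frac{P{\left(J{\left(2,-1 \right)},2 \right)}}{1045 + 1850} = \frac{\frac{1}{-4 + 2} \left(-5 + 0\right)}{1045 + 1850} = \frac{\frac{1}{-2} \left(-5\right)}{2895} = \frac{\left(- \frac{1}{2}\right) \left(-5\right)}{2895} = \frac{1}{2895} \cdot \frac{5}{2} = \frac{1}{1158}$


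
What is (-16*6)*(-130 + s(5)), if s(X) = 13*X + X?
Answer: 5760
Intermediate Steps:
s(X) = 14*X
(-16*6)*(-130 + s(5)) = (-16*6)*(-130 + 14*5) = -96*(-130 + 70) = -96*(-60) = 5760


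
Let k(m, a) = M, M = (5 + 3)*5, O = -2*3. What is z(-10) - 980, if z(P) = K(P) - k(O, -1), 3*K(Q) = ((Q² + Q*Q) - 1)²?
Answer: 36541/3 ≈ 12180.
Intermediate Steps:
O = -6
M = 40 (M = 8*5 = 40)
K(Q) = (-1 + 2*Q²)²/3 (K(Q) = ((Q² + Q*Q) - 1)²/3 = ((Q² + Q²) - 1)²/3 = (2*Q² - 1)²/3 = (-1 + 2*Q²)²/3)
k(m, a) = 40
z(P) = -40 + (-1 + 2*P²)²/3 (z(P) = (-1 + 2*P²)²/3 - 1*40 = (-1 + 2*P²)²/3 - 40 = -40 + (-1 + 2*P²)²/3)
z(-10) - 980 = (-40 + (-1 + 2*(-10)²)²/3) - 980 = (-40 + (-1 + 2*100)²/3) - 980 = (-40 + (-1 + 200)²/3) - 980 = (-40 + (⅓)*199²) - 980 = (-40 + (⅓)*39601) - 980 = (-40 + 39601/3) - 980 = 39481/3 - 980 = 36541/3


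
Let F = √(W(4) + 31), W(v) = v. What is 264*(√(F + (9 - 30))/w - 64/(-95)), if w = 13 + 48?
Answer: 16896/95 + 264*√(-21 + √35)/61 ≈ 177.85 + 16.809*I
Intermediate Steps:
w = 61
F = √35 (F = √(4 + 31) = √35 ≈ 5.9161)
264*(√(F + (9 - 30))/w - 64/(-95)) = 264*(√(√35 + (9 - 30))/61 - 64/(-95)) = 264*(√(√35 - 21)*(1/61) - 64*(-1/95)) = 264*(√(-21 + √35)*(1/61) + 64/95) = 264*(√(-21 + √35)/61 + 64/95) = 264*(64/95 + √(-21 + √35)/61) = 16896/95 + 264*√(-21 + √35)/61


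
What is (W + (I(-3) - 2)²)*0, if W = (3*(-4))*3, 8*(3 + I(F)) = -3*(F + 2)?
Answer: 0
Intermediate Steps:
I(F) = -15/4 - 3*F/8 (I(F) = -3 + (-3*(F + 2))/8 = -3 + (-3*(2 + F))/8 = -3 + (-6 - 3*F)/8 = -3 + (-¾ - 3*F/8) = -15/4 - 3*F/8)
W = -36 (W = -12*3 = -36)
(W + (I(-3) - 2)²)*0 = (-36 + ((-15/4 - 3/8*(-3)) - 2)²)*0 = (-36 + ((-15/4 + 9/8) - 2)²)*0 = (-36 + (-21/8 - 2)²)*0 = (-36 + (-37/8)²)*0 = (-36 + 1369/64)*0 = -935/64*0 = 0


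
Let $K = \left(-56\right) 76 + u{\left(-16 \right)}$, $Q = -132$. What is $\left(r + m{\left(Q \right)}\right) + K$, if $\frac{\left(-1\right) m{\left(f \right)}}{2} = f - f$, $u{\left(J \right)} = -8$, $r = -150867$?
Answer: $-155131$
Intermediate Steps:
$K = -4264$ ($K = \left(-56\right) 76 - 8 = -4256 - 8 = -4264$)
$m{\left(f \right)} = 0$ ($m{\left(f \right)} = - 2 \left(f - f\right) = \left(-2\right) 0 = 0$)
$\left(r + m{\left(Q \right)}\right) + K = \left(-150867 + 0\right) - 4264 = -150867 - 4264 = -155131$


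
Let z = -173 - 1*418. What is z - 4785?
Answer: -5376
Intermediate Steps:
z = -591 (z = -173 - 418 = -591)
z - 4785 = -591 - 4785 = -5376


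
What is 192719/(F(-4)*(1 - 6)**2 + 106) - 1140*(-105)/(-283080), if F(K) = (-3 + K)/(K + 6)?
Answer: 259774667/24938 ≈ 10417.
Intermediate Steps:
F(K) = (-3 + K)/(6 + K)
192719/(F(-4)*(1 - 6)**2 + 106) - 1140*(-105)/(-283080) = 192719/(((-3 - 4)/(6 - 4))*(1 - 6)**2 + 106) - 1140*(-105)/(-283080) = 192719/((-7/2)*(-5)**2 + 106) + 119700*(-1/283080) = 192719/(((1/2)*(-7))*25 + 106) - 285/674 = 192719/(-7/2*25 + 106) - 285/674 = 192719/(-175/2 + 106) - 285/674 = 192719/(37/2) - 285/674 = 192719*(2/37) - 285/674 = 385438/37 - 285/674 = 259774667/24938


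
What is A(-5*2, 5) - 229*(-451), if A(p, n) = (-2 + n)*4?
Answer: 103291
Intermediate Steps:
A(p, n) = -8 + 4*n
A(-5*2, 5) - 229*(-451) = (-8 + 4*5) - 229*(-451) = (-8 + 20) + 103279 = 12 + 103279 = 103291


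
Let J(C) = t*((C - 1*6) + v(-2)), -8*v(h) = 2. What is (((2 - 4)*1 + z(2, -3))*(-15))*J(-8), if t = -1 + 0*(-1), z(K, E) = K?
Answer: 0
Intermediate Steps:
v(h) = -¼ (v(h) = -⅛*2 = -¼)
t = -1 (t = -1 + 0 = -1)
J(C) = 25/4 - C (J(C) = -((C - 1*6) - ¼) = -((C - 6) - ¼) = -((-6 + C) - ¼) = -(-25/4 + C) = 25/4 - C)
(((2 - 4)*1 + z(2, -3))*(-15))*J(-8) = (((2 - 4)*1 + 2)*(-15))*(25/4 - 1*(-8)) = ((-2*1 + 2)*(-15))*(25/4 + 8) = ((-2 + 2)*(-15))*(57/4) = (0*(-15))*(57/4) = 0*(57/4) = 0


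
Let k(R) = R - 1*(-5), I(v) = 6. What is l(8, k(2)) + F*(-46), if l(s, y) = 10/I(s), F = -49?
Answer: 6767/3 ≈ 2255.7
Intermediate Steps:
k(R) = 5 + R (k(R) = R + 5 = 5 + R)
l(s, y) = 5/3 (l(s, y) = 10/6 = 10*(⅙) = 5/3)
l(8, k(2)) + F*(-46) = 5/3 - 49*(-46) = 5/3 + 2254 = 6767/3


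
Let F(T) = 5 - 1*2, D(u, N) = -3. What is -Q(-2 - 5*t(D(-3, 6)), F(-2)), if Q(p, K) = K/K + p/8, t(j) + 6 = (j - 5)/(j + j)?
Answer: -11/3 ≈ -3.6667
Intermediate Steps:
F(T) = 3 (F(T) = 5 - 2 = 3)
t(j) = -6 + (-5 + j)/(2*j) (t(j) = -6 + (j - 5)/(j + j) = -6 + (-5 + j)/((2*j)) = -6 + (-5 + j)*(1/(2*j)) = -6 + (-5 + j)/(2*j))
Q(p, K) = 1 + p/8 (Q(p, K) = 1 + p*(⅛) = 1 + p/8)
-Q(-2 - 5*t(D(-3, 6)), F(-2)) = -(1 + (-2 - 5*(-5 - 11*(-3))/(2*(-3)))/8) = -(1 + (-2 - 5*(-1)*(-5 + 33)/(2*3))/8) = -(1 + (-2 - 5*(-1)*28/(2*3))/8) = -(1 + (-2 - 5*(-14/3))/8) = -(1 + (-2 + 70/3)/8) = -(1 + (⅛)*(64/3)) = -(1 + 8/3) = -1*11/3 = -11/3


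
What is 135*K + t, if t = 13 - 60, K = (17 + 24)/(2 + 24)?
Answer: 4313/26 ≈ 165.88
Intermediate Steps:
K = 41/26 ≈ 1.5769
t = -47
135*K + t = 135*(41/26) - 47 = 5535/26 - 47 = 4313/26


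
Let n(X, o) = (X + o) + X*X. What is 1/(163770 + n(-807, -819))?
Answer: 1/813393 ≈ 1.2294e-6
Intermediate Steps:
n(X, o) = X + o + X² (n(X, o) = (X + o) + X² = X + o + X²)
1/(163770 + n(-807, -819)) = 1/(163770 + (-807 - 819 + (-807)²)) = 1/(163770 + (-807 - 819 + 651249)) = 1/(163770 + 649623) = 1/813393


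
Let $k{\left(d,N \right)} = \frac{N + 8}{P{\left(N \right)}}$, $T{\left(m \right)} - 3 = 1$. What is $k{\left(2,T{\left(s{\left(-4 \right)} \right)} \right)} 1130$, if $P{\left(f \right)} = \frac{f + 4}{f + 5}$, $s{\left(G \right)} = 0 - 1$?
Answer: $15255$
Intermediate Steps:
$s{\left(G \right)} = -1$ ($s{\left(G \right)} = 0 - 1 = -1$)
$P{\left(f \right)} = \frac{4 + f}{5 + f}$
$T{\left(m \right)} = 4$ ($T{\left(m \right)} = 3 + 1 = 4$)
$k{\left(d,N \right)} = \frac{\left(5 + N\right) \left(8 + N\right)}{4 + N}$ ($k{\left(d,N \right)} = \frac{N + 8}{\frac{1}{5 + N} \left(4 + N\right)} = \left(8 + N\right) \frac{5 + N}{4 + N} = \frac{\left(5 + N\right) \left(8 + N\right)}{4 + N}$)
$k{\left(2,T{\left(s{\left(-4 \right)} \right)} \right)} 1130 = \frac{\left(5 + 4\right) \left(8 + 4\right)}{4 + 4} \cdot 1130 = \frac{1}{8} \cdot 9 \cdot 12 \cdot 1130 = \frac{27}{2} \cdot 1130 = 15255$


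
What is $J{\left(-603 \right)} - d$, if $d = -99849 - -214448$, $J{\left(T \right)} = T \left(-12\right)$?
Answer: $-107363$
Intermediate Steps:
$J{\left(T \right)} = - 12 T$
$d = 114599$ ($d = -99849 + 214448 = 114599$)
$J{\left(-603 \right)} - d = \left(-12\right) \left(-603\right) - 114599 = 7236 - 114599 = -107363$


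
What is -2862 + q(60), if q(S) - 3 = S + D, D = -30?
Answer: -2829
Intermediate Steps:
q(S) = -27 + S (q(S) = 3 + (S - 30) = 3 + (-30 + S) = -27 + S)
-2862 + q(60) = -2862 + (-27 + 60) = -2862 + 33 = -2829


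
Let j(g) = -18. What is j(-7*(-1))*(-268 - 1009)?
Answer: 22986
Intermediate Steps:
j(-7*(-1))*(-268 - 1009) = -18*(-268 - 1009) = -18*(-1277) = 22986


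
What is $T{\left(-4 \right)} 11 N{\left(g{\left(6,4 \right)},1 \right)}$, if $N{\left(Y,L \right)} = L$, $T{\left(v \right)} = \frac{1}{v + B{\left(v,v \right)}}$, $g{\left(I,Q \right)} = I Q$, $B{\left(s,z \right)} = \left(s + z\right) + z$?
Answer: $- \frac{11}{16} \approx -0.6875$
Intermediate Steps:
$B{\left(s,z \right)} = s + 2 z$
$T{\left(v \right)} = \frac{1}{4 v}$ ($T{\left(v \right)} = \frac{1}{v + \left(v + 2 v\right)} = \frac{1}{v + 3 v} = \frac{1}{4 v}$)
$T{\left(-4 \right)} 11 N{\left(g{\left(6,4 \right)},1 \right)} = \frac{1}{4 \left(-4\right)} 11 \cdot 1 = \frac{1}{4} \left(- \frac{1}{4}\right) 11 \cdot 1 = \left(- \frac{1}{16}\right) 11 \cdot 1 = \left(- \frac{11}{16}\right) 1 = - \frac{11}{16}$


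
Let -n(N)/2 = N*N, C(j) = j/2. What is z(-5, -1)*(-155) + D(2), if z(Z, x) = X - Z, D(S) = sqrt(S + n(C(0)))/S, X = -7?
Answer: 310 + sqrt(2)/2 ≈ 310.71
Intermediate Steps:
C(j) = j/2 (C(j) = j*(1/2) = j/2)
n(N) = -2*N**2 (n(N) = -2*N*N = -2*N**2)
D(S) = 1/sqrt(S) (D(S) = sqrt(S - 2*((1/2)*0)**2)/S = sqrt(S - 2*0**2)/S = sqrt(S - 2*0)/S = sqrt(S + 0)/S = sqrt(S)/S = 1/sqrt(S))
z(Z, x) = -7 - Z
z(-5, -1)*(-155) + D(2) = (-7 - 1*(-5))*(-155) + 1/sqrt(2) = (-7 + 5)*(-155) + sqrt(2)/2 = -2*(-155) + sqrt(2)/2 = 310 + sqrt(2)/2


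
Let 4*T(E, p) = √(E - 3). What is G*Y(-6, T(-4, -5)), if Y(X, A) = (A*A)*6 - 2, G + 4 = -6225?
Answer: 230473/8 ≈ 28809.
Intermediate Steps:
G = -6229 (G = -4 - 6225 = -6229)
T(E, p) = √(-3 + E)/4 (T(E, p) = √(E - 3)/4 = √(-3 + E)/4)
Y(X, A) = -2 + 6*A² (Y(X, A) = A²*6 - 2 = 6*A² - 2 = -2 + 6*A²)
G*Y(-6, T(-4, -5)) = -6229*(-2 + 6*(√(-3 - 4)/4)²) = -6229*(-2 + 6*(√(-7)/4)²) = -6229*(-2 + 6*((I*√7)/4)²) = -6229*(-2 + 6*(I*√7/4)²) = -6229*(-2 + 6*(-7/16)) = -6229*(-2 - 21/8) = -6229*(-37/8) = 230473/8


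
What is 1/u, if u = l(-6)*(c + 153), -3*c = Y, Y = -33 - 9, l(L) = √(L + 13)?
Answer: √7/1169 ≈ 0.0022633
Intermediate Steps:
l(L) = √(13 + L)
Y = -42
c = 14 (c = -⅓*(-42) = 14)
u = 167*√7 (u = √(13 - 6)*(14 + 153) = √7*167 = 167*√7 ≈ 441.84)
1/u = 1/(167*√7) = √7/1169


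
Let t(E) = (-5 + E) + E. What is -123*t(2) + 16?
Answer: 139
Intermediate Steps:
t(E) = -5 + 2*E
-123*t(2) + 16 = -123*(-5 + 2*2) + 16 = -123*(-5 + 4) + 16 = -123*(-1) + 16 = 123 + 16 = 139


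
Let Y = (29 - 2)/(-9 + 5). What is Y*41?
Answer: -1107/4 ≈ -276.75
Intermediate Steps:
Y = -27/4 (Y = 27/(-4) = 27*(-1/4) = -27/4 ≈ -6.7500)
Y*41 = -27/4*41 = -1107/4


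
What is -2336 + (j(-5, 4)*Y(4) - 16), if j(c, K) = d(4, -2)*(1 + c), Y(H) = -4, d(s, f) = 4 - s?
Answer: -2352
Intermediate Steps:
j(c, K) = 0 (j(c, K) = (4 - 1*4)*(1 + c) = (4 - 4)*(1 + c) = 0*(1 + c) = 0)
-2336 + (j(-5, 4)*Y(4) - 16) = -2336 + (0*(-4) - 16) = -2336 + (0 - 16) = -2336 - 16 = -2352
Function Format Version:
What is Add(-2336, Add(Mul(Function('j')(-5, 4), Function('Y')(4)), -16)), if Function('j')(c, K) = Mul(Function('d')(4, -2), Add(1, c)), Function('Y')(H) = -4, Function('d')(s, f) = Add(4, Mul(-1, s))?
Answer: -2352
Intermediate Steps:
Function('j')(c, K) = 0 (Function('j')(c, K) = Mul(Add(4, Mul(-1, 4)), Add(1, c)) = Mul(Add(4, -4), Add(1, c)) = Mul(0, Add(1, c)) = 0)
Add(-2336, Add(Mul(Function('j')(-5, 4), Function('Y')(4)), -16)) = Add(-2336, Add(Mul(0, -4), -16)) = Add(-2336, Add(0, -16)) = Add(-2336, -16) = -2352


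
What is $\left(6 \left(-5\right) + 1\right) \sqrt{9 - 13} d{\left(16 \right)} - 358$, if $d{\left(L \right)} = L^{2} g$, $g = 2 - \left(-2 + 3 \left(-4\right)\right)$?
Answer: $-358 - 237568 i \approx -358.0 - 2.3757 \cdot 10^{5} i$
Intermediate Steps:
$g = 16$ ($g = 2 - \left(-2 - 12\right) = 2 - -14 = 2 + 14 = 16$)
$d{\left(L \right)} = 16 L^{2}$ ($d{\left(L \right)} = L^{2} \cdot 16 = 16 L^{2}$)
$\left(6 \left(-5\right) + 1\right) \sqrt{9 - 13} d{\left(16 \right)} - 358 = \left(6 \left(-5\right) + 1\right) \sqrt{9 - 13} \cdot 16 \cdot 16^{2} - 358 = \left(-30 + 1\right) \sqrt{-4} \cdot 16 \cdot 256 - 358 = - 29 \cdot 2 i 4096 - 358 = - 58 i 4096 - 358 = - 237568 i - 358 = -358 - 237568 i$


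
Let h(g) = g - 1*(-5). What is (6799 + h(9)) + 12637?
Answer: 19450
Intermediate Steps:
h(g) = 5 + g (h(g) = g + 5 = 5 + g)
(6799 + h(9)) + 12637 = (6799 + (5 + 9)) + 12637 = (6799 + 14) + 12637 = 6813 + 12637 = 19450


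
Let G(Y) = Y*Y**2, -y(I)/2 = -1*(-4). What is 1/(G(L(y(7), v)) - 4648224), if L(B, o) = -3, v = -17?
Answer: -1/4648251 ≈ -2.1513e-7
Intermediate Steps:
y(I) = -8 (y(I) = -(-2)*(-4) = -2*4 = -8)
G(Y) = Y**3
1/(G(L(y(7), v)) - 4648224) = 1/((-3)**3 - 4648224) = 1/(-27 - 4648224) = 1/(-4648251) = -1/4648251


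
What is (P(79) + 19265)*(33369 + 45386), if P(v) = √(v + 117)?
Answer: 1518317645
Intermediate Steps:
P(v) = √(117 + v)
(P(79) + 19265)*(33369 + 45386) = (√(117 + 79) + 19265)*(33369 + 45386) = (√196 + 19265)*78755 = (14 + 19265)*78755 = 19279*78755 = 1518317645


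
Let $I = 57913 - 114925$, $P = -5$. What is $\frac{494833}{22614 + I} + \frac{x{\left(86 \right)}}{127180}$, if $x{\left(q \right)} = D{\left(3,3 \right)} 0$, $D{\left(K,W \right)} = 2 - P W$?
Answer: $- \frac{494833}{34398} \approx -14.386$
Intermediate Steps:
$D{\left(K,W \right)} = 2 + 5 W$ ($D{\left(K,W \right)} = 2 - - 5 W = 2 + 5 W$)
$x{\left(q \right)} = 0$ ($x{\left(q \right)} = \left(2 + 5 \cdot 3\right) 0 = \left(2 + 15\right) 0 = 17 \cdot 0 = 0$)
$I = -57012$
$\frac{494833}{22614 + I} + \frac{x{\left(86 \right)}}{127180} = \frac{494833}{22614 - 57012} + \frac{0}{127180} = \frac{494833}{-34398} + 0 \cdot \frac{1}{127180} = 494833 \left(- \frac{1}{34398}\right) + 0 = - \frac{494833}{34398} + 0 = - \frac{494833}{34398}$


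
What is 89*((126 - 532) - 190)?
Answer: -53044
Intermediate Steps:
89*((126 - 532) - 190) = 89*(-406 - 190) = 89*(-596) = -53044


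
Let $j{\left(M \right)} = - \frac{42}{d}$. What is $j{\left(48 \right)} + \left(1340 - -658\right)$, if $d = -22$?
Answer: $\frac{21999}{11} \approx 1999.9$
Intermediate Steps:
$j{\left(M \right)} = \frac{21}{11}$ ($j{\left(M \right)} = - \frac{42}{-22} = \left(-42\right) \left(- \frac{1}{22}\right) = \frac{21}{11}$)
$j{\left(48 \right)} + \left(1340 - -658\right) = \frac{21}{11} + \left(1340 - -658\right) = \frac{21}{11} + \left(1340 + 658\right) = \frac{21}{11} + 1998 = \frac{21999}{11}$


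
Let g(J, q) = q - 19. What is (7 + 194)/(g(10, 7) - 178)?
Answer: -201/190 ≈ -1.0579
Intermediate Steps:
g(J, q) = -19 + q
(7 + 194)/(g(10, 7) - 178) = (7 + 194)/((-19 + 7) - 178) = 201/(-12 - 178) = 201/(-190) = 201*(-1/190) = -201/190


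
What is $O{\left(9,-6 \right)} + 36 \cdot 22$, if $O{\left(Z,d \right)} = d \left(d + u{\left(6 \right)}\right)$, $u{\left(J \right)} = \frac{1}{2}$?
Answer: $825$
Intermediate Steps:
$u{\left(J \right)} = \frac{1}{2}$
$O{\left(Z,d \right)} = d \left(\frac{1}{2} + d\right)$ ($O{\left(Z,d \right)} = d \left(d + \frac{1}{2}\right) = d \left(\frac{1}{2} + d\right)$)
$O{\left(9,-6 \right)} + 36 \cdot 22 = - 6 \left(\frac{1}{2} - 6\right) + 36 \cdot 22 = \left(-6\right) \left(- \frac{11}{2}\right) + 792 = 33 + 792 = 825$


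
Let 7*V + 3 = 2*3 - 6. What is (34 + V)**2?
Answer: 55225/49 ≈ 1127.0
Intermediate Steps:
V = -3/7 (V = -3/7 + (2*3 - 6)/7 = -3/7 + (6 - 6)/7 = -3/7 + (1/7)*0 = -3/7 + 0 = -3/7 ≈ -0.42857)
(34 + V)**2 = (34 - 3/7)**2 = (235/7)**2 = 55225/49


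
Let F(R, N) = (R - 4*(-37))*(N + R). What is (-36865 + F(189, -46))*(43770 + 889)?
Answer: 505807834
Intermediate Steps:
F(R, N) = (148 + R)*(N + R) (F(R, N) = (R + 148)*(N + R) = (148 + R)*(N + R))
(-36865 + F(189, -46))*(43770 + 889) = (-36865 + (189² + 148*(-46) + 148*189 - 46*189))*(43770 + 889) = (-36865 + (35721 - 6808 + 27972 - 8694))*44659 = (-36865 + 48191)*44659 = 11326*44659 = 505807834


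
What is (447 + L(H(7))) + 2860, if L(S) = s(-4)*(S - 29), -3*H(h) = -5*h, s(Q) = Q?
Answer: 10129/3 ≈ 3376.3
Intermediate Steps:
H(h) = 5*h/3 (H(h) = -(-5)*h/3 = 5*h/3)
L(S) = 116 - 4*S (L(S) = -4*(S - 29) = -4*(-29 + S) = 116 - 4*S)
(447 + L(H(7))) + 2860 = (447 + (116 - 20*7/3)) + 2860 = (447 + (116 - 4*35/3)) + 2860 = (447 + (116 - 140/3)) + 2860 = (447 + 208/3) + 2860 = 1549/3 + 2860 = 10129/3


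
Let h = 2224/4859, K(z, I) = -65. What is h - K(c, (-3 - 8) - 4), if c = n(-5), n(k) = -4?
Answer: 318059/4859 ≈ 65.458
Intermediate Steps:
c = -4
h = 2224/4859 (h = 2224*(1/4859) = 2224/4859 ≈ 0.45771)
h - K(c, (-3 - 8) - 4) = 2224/4859 - 1*(-65) = 2224/4859 + 65 = 318059/4859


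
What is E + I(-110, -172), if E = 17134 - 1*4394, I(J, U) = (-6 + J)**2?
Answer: 26196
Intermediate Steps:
E = 12740 (E = 17134 - 4394 = 12740)
E + I(-110, -172) = 12740 + (-6 - 110)**2 = 12740 + (-116)**2 = 12740 + 13456 = 26196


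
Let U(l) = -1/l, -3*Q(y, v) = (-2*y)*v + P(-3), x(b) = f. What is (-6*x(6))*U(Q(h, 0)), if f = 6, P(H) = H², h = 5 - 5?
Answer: -12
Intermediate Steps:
h = 0
x(b) = 6
Q(y, v) = -3 + 2*v*y/3 (Q(y, v) = -((-2*y)*v + (-3)²)/3 = -(-2*v*y + 9)/3 = -(9 - 2*v*y)/3 = -3 + 2*v*y/3)
(-6*x(6))*U(Q(h, 0)) = (-6*6)*(-1/(-3 + (⅔)*0*0)) = -(-36)/(-3 + 0) = -(-36)/(-3) = -(-36)*(-1)/3 = -36*⅓ = -12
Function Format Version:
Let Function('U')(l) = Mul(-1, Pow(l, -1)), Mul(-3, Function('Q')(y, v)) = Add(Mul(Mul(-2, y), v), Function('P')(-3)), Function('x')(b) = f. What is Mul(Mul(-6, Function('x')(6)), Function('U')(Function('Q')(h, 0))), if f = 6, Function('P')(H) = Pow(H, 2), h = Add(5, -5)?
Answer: -12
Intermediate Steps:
h = 0
Function('x')(b) = 6
Function('Q')(y, v) = Add(-3, Mul(Rational(2, 3), v, y)) (Function('Q')(y, v) = Mul(Rational(-1, 3), Add(Mul(Mul(-2, y), v), Pow(-3, 2))) = Mul(Rational(-1, 3), Add(Mul(-2, v, y), 9)) = Mul(Rational(-1, 3), Add(9, Mul(-2, v, y))) = Add(-3, Mul(Rational(2, 3), v, y)))
Mul(Mul(-6, Function('x')(6)), Function('U')(Function('Q')(h, 0))) = Mul(Mul(-6, 6), Mul(-1, Pow(Add(-3, Mul(Rational(2, 3), 0, 0)), -1))) = Mul(-36, Mul(-1, Pow(Add(-3, 0), -1))) = Mul(-36, Mul(-1, Pow(-3, -1))) = Mul(-36, Mul(-1, Rational(-1, 3))) = Mul(-36, Rational(1, 3)) = -12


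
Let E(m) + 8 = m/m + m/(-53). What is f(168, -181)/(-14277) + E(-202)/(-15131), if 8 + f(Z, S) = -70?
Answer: 21654789/3816446737 ≈ 0.0056741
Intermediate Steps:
f(Z, S) = -78 (f(Z, S) = -8 - 70 = -78)
E(m) = -7 - m/53 (E(m) = -8 + (m/m + m/(-53)) = -8 + (1 + m*(-1/53)) = -8 + (1 - m/53) = -7 - m/53)
f(168, -181)/(-14277) + E(-202)/(-15131) = -78/(-14277) + (-7 - 1/53*(-202))/(-15131) = -78*(-1/14277) + (-7 + 202/53)*(-1/15131) = 26/4759 - 169/53*(-1/15131) = 26/4759 + 169/801943 = 21654789/3816446737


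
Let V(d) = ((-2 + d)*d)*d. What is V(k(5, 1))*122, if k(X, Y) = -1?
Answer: -366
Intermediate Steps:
V(d) = d²*(-2 + d) (V(d) = (d*(-2 + d))*d = d²*(-2 + d))
V(k(5, 1))*122 = ((-1)²*(-2 - 1))*122 = (1*(-3))*122 = -3*122 = -366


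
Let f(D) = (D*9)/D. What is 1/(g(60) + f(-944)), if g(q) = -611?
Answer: -1/602 ≈ -0.0016611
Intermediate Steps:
f(D) = 9 (f(D) = (9*D)/D = 9)
1/(g(60) + f(-944)) = 1/(-611 + 9) = 1/(-602) = -1/602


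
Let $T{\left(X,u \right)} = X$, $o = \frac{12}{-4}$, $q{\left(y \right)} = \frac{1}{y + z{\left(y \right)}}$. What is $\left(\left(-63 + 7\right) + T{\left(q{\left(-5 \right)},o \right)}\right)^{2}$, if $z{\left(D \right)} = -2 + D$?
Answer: $\frac{452929}{144} \approx 3145.3$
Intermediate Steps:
$q{\left(y \right)} = \frac{1}{-2 + 2 y}$ ($q{\left(y \right)} = \frac{1}{y + \left(-2 + y\right)} = \frac{1}{-2 + 2 y}$)
$o = -3$ ($o = 12 \left(- \frac{1}{4}\right) = -3$)
$\left(\left(-63 + 7\right) + T{\left(q{\left(-5 \right)},o \right)}\right)^{2} = \left(\left(-63 + 7\right) + \frac{1}{2 \left(-1 - 5\right)}\right)^{2} = \left(-56 + \frac{1}{2 \left(-6\right)}\right)^{2} = \left(-56 + \frac{1}{2} \left(- \frac{1}{6}\right)\right)^{2} = \left(-56 - \frac{1}{12}\right)^{2} = \left(- \frac{673}{12}\right)^{2} = \frac{452929}{144}$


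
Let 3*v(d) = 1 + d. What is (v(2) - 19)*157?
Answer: -2826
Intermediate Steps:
v(d) = 1/3 + d/3 (v(d) = (1 + d)/3 = 1/3 + d/3)
(v(2) - 19)*157 = ((1/3 + (1/3)*2) - 19)*157 = ((1/3 + 2/3) - 19)*157 = (1 - 19)*157 = -18*157 = -2826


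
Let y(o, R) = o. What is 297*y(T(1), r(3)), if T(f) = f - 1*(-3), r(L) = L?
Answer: 1188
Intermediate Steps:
T(f) = 3 + f (T(f) = f + 3 = 3 + f)
297*y(T(1), r(3)) = 297*(3 + 1) = 297*4 = 1188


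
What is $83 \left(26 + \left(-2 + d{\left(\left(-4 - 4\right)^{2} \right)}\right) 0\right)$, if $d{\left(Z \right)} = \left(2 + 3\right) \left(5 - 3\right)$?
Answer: $2158$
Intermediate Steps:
$d{\left(Z \right)} = 10$ ($d{\left(Z \right)} = 5 \cdot 2 = 10$)
$83 \left(26 + \left(-2 + d{\left(\left(-4 - 4\right)^{2} \right)}\right) 0\right) = 83 \left(26 + \left(-2 + 10\right) 0\right) = 83 \left(26 + 8 \cdot 0\right) = 83 \left(26 + 0\right) = 83 \cdot 26 = 2158$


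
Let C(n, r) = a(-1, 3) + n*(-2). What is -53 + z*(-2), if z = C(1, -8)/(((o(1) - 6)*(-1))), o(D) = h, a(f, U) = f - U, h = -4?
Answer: -259/5 ≈ -51.800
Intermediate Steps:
o(D) = -4
C(n, r) = -4 - 2*n (C(n, r) = (-1 - 1*3) + n*(-2) = (-1 - 3) - 2*n = -4 - 2*n)
z = -⅗ (z = (-4 - 2*1)/(((-4 - 6)*(-1))) = (-4 - 2)/((-10*(-1))) = -6/10 = -6*⅒ = -⅗ ≈ -0.60000)
-53 + z*(-2) = -53 - ⅗*(-2) = -53 + 6/5 = -259/5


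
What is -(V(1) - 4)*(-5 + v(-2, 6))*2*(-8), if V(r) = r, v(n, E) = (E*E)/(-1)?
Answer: 1968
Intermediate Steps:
v(n, E) = -E**2 (v(n, E) = E**2*(-1) = -E**2)
-(V(1) - 4)*(-5 + v(-2, 6))*2*(-8) = -(1 - 4)*(-5 - 1*6**2)*2*(-8) = -(-3)*(-5 - 1*36)*2*(-8) = -(-3)*(-5 - 36)*2*(-8) = -(-3)*(-41*2)*(-8) = -(-3)*(-82)*(-8) = -1*246*(-8) = -246*(-8) = 1968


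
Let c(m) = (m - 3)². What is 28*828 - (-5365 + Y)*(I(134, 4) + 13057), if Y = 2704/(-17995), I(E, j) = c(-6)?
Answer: 1268836954382/17995 ≈ 7.0511e+7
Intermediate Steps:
c(m) = (-3 + m)²
I(E, j) = 81 (I(E, j) = (-3 - 6)² = (-9)² = 81)
Y = -2704/17995 (Y = 2704*(-1/17995) = -2704/17995 ≈ -0.15026)
28*828 - (-5365 + Y)*(I(134, 4) + 13057) = 28*828 - (-5365 - 2704/17995)*(81 + 13057) = 23184 - (-96545879)*13138/17995 = 23184 - 1*(-1268419758302/17995) = 23184 + 1268419758302/17995 = 1268836954382/17995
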